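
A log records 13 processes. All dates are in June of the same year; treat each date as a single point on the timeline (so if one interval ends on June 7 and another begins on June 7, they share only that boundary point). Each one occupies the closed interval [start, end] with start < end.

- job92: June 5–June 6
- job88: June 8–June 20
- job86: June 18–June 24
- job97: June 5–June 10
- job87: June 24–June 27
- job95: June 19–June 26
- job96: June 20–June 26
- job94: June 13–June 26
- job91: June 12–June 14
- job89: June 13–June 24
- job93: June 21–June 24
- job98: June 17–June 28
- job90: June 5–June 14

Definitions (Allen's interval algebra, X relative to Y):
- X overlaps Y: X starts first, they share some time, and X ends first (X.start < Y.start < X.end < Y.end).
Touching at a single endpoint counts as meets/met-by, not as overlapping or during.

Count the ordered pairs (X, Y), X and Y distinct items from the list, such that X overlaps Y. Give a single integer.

20

Checking all 156 ordered pairs for relation 'overlaps'; matching pairs in alphabetical order:
(job86, job95): job86 overlaps job95 ✓
(job86, job96): job86 overlaps job96 ✓
(job88, job86): job88 overlaps job86 ✓
(job88, job89): job88 overlaps job89 ✓
(job88, job94): job88 overlaps job94 ✓
(job88, job95): job88 overlaps job95 ✓
(job88, job98): job88 overlaps job98 ✓
(job89, job95): job89 overlaps job95 ✓
(job89, job96): job89 overlaps job96 ✓
(job89, job98): job89 overlaps job98 ✓
(job90, job88): job90 overlaps job88 ✓
(job90, job89): job90 overlaps job89 ✓
(job90, job94): job90 overlaps job94 ✓
(job91, job89): job91 overlaps job89 ✓
(job91, job94): job91 overlaps job94 ✓
(job94, job87): job94 overlaps job87 ✓
(job94, job98): job94 overlaps job98 ✓
(job95, job87): job95 overlaps job87 ✓
(job96, job87): job96 overlaps job87 ✓
(job97, job88): job97 overlaps job88 ✓
Count: 20.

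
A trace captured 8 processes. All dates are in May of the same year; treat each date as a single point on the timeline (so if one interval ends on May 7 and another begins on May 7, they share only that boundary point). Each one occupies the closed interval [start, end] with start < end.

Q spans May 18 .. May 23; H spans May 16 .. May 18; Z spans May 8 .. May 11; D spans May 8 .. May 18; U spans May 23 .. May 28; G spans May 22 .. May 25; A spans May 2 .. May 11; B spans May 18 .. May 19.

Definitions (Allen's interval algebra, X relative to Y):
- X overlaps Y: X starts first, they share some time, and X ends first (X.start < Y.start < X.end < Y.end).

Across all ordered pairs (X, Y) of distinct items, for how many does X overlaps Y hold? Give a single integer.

Checking all 56 ordered pairs for relation 'overlaps'; matching pairs in alphabetical order:
(A, D): A overlaps D ✓
(G, U): G overlaps U ✓
(Q, G): Q overlaps G ✓
Count: 3.

3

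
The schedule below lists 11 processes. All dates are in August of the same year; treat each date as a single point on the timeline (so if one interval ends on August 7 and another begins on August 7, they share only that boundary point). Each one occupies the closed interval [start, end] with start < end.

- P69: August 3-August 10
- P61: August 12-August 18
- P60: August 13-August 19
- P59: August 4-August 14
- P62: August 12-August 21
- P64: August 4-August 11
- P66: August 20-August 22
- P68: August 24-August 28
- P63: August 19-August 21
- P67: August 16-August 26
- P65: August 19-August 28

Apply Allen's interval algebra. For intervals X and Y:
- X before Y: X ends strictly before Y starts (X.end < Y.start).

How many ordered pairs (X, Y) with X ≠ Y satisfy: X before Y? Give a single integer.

Checking all 110 ordered pairs for relation 'before'; matching pairs in alphabetical order:
(P59, P63): P59 before P63 ✓
(P59, P65): P59 before P65 ✓
(P59, P66): P59 before P66 ✓
(P59, P67): P59 before P67 ✓
(P59, P68): P59 before P68 ✓
(P60, P66): P60 before P66 ✓
(P60, P68): P60 before P68 ✓
(P61, P63): P61 before P63 ✓
(P61, P65): P61 before P65 ✓
(P61, P66): P61 before P66 ✓
(P61, P68): P61 before P68 ✓
(P62, P68): P62 before P68 ✓
(P63, P68): P63 before P68 ✓
(P64, P60): P64 before P60 ✓
(P64, P61): P64 before P61 ✓
(P64, P62): P64 before P62 ✓
(P64, P63): P64 before P63 ✓
(P64, P65): P64 before P65 ✓
(P64, P66): P64 before P66 ✓
(P64, P67): P64 before P67 ✓
(P64, P68): P64 before P68 ✓
(P66, P68): P66 before P68 ✓
(P69, P60): P69 before P60 ✓
(P69, P61): P69 before P61 ✓
... plus 6 further pairs not listed.
Count: 30.

30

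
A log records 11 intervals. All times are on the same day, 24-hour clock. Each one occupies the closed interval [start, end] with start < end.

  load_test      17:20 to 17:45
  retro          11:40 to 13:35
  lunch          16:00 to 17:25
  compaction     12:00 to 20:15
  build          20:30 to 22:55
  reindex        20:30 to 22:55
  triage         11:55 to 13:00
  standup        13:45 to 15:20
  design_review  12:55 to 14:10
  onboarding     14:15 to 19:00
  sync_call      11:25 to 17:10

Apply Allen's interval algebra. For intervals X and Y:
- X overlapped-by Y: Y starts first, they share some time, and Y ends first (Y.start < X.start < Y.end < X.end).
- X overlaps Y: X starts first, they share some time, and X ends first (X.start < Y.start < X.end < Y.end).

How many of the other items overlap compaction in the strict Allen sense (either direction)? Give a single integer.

Target compaction = [12:00, 20:15].
build [20:30, 22:55] → after → no.
design_review [12:55, 14:10] → during → no.
load_test [17:20, 17:45] → during → no.
lunch [16:00, 17:25] → during → no.
onboarding [14:15, 19:00] → during → no.
reindex [20:30, 22:55] → after → no.
retro [11:40, 13:35] → overlaps → counts.
standup [13:45, 15:20] → during → no.
sync_call [11:25, 17:10] → overlaps → counts.
triage [11:55, 13:00] → overlaps → counts.
Total: 3.

3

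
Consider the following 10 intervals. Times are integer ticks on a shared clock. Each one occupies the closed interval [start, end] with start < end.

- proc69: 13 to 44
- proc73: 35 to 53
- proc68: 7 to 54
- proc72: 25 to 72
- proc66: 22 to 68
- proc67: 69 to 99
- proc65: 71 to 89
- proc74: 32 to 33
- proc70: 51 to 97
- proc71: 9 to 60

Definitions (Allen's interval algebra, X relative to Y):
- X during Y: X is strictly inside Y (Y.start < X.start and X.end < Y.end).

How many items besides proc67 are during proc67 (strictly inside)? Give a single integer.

1

Target proc67 = [69, 99].
proc65 [71, 89] → during → counts.
proc66 [22, 68] → before → no.
proc68 [7, 54] → before → no.
proc69 [13, 44] → before → no.
proc70 [51, 97] → overlaps → no.
proc71 [9, 60] → before → no.
proc72 [25, 72] → overlaps → no.
proc73 [35, 53] → before → no.
proc74 [32, 33] → before → no.
Total: 1.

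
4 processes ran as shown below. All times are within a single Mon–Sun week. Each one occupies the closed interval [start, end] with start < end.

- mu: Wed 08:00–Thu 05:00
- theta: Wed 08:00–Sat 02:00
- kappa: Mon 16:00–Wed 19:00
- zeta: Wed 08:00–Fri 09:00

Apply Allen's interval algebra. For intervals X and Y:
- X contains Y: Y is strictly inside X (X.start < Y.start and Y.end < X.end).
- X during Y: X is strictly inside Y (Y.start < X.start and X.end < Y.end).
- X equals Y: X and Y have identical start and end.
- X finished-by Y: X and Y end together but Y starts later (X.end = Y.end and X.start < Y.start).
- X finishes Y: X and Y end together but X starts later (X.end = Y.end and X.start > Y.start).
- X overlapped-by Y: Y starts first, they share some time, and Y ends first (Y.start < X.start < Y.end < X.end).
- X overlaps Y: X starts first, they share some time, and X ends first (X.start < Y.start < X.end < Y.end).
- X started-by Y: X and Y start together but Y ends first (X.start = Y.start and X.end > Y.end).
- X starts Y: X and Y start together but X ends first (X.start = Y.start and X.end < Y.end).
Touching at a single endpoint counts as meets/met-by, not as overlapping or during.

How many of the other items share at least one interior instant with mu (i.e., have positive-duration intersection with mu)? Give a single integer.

Target mu = [Wed 08:00, Thu 05:00].
kappa [Mon 16:00, Wed 19:00] → overlaps → counts.
theta [Wed 08:00, Sat 02:00] → started-by → counts.
zeta [Wed 08:00, Fri 09:00] → started-by → counts.
Total: 3.

3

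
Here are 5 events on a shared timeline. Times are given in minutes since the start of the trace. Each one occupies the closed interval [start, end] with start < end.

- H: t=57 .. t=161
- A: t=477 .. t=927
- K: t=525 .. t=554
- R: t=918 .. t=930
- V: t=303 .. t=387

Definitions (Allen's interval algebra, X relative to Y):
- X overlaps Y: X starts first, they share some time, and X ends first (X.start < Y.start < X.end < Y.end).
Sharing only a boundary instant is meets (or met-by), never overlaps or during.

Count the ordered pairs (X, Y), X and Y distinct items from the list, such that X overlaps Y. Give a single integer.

1

Checking all 20 ordered pairs for relation 'overlaps'; matching pairs in alphabetical order:
(A, R): A overlaps R ✓
Count: 1.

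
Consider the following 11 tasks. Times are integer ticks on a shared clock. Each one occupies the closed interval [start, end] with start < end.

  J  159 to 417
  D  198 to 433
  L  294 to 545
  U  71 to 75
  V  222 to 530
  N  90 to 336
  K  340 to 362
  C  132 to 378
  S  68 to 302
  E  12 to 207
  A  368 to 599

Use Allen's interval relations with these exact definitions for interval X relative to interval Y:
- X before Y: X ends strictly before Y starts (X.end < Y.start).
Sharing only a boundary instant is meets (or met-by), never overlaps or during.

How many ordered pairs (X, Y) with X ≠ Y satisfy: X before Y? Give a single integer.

17

Checking all 110 ordered pairs for relation 'before'; matching pairs in alphabetical order:
(E, A): E before A ✓
(E, K): E before K ✓
(E, L): E before L ✓
(E, V): E before V ✓
(K, A): K before A ✓
(N, A): N before A ✓
(N, K): N before K ✓
(S, A): S before A ✓
(S, K): S before K ✓
(U, A): U before A ✓
(U, C): U before C ✓
(U, D): U before D ✓
(U, J): U before J ✓
(U, K): U before K ✓
(U, L): U before L ✓
(U, N): U before N ✓
(U, V): U before V ✓
Count: 17.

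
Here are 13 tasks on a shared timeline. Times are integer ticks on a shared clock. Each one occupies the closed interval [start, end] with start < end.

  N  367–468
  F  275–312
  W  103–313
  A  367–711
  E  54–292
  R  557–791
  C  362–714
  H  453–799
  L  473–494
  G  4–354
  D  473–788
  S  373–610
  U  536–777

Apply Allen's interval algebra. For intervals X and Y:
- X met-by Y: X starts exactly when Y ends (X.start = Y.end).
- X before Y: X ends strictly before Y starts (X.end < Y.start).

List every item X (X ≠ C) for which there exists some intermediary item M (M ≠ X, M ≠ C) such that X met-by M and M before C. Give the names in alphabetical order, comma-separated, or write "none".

none

Target C = [362, 714].
Intermediaries M with M before C: E, F, G, W.
Via E — items with X met-by E: none.
Via F — items with X met-by F: none.
Via G — items with X met-by G: none.
Via W — items with X met-by W: none.
Union: none.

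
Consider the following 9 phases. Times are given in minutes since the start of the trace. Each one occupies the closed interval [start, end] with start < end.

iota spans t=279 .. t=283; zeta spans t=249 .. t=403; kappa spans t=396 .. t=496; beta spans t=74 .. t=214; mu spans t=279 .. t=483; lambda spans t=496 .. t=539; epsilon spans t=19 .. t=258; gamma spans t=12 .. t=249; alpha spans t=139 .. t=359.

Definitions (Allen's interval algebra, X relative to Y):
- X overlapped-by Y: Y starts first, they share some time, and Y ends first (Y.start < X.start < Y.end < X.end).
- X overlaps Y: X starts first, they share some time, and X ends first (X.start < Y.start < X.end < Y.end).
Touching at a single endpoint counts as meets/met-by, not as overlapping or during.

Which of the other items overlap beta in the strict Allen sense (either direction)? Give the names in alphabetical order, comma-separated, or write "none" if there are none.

Target beta = [t=74, t=214].
alpha [t=139, t=359] → overlapped-by → yes.
epsilon [t=19, t=258] → contains → no.
gamma [t=12, t=249] → contains → no.
iota [t=279, t=283] → after → no.
kappa [t=396, t=496] → after → no.
lambda [t=496, t=539] → after → no.
mu [t=279, t=483] → after → no.
zeta [t=249, t=403] → after → no.
Result: alpha.

alpha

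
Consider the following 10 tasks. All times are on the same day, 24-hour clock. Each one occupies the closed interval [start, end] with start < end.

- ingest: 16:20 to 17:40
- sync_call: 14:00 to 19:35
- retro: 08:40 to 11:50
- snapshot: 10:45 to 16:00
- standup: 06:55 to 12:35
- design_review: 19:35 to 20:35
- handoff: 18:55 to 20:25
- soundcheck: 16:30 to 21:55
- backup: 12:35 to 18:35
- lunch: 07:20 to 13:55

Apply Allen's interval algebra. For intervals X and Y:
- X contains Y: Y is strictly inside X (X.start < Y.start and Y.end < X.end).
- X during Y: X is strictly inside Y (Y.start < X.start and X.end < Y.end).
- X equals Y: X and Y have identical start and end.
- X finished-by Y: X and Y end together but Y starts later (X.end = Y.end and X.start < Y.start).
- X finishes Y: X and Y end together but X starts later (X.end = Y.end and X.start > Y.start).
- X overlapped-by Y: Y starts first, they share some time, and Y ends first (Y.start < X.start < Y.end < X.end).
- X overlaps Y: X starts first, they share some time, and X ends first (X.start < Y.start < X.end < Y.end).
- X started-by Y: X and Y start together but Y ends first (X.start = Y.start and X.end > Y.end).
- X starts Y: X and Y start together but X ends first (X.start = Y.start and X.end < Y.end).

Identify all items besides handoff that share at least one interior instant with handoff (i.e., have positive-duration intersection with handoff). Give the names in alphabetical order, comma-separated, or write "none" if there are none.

design_review, soundcheck, sync_call

Target handoff = [18:55, 20:25].
backup [12:35, 18:35] → before → no.
design_review [19:35, 20:35] → overlapped-by → yes.
ingest [16:20, 17:40] → before → no.
lunch [07:20, 13:55] → before → no.
retro [08:40, 11:50] → before → no.
snapshot [10:45, 16:00] → before → no.
soundcheck [16:30, 21:55] → contains → yes.
standup [06:55, 12:35] → before → no.
sync_call [14:00, 19:35] → overlaps → yes.
Result: design_review, soundcheck, sync_call.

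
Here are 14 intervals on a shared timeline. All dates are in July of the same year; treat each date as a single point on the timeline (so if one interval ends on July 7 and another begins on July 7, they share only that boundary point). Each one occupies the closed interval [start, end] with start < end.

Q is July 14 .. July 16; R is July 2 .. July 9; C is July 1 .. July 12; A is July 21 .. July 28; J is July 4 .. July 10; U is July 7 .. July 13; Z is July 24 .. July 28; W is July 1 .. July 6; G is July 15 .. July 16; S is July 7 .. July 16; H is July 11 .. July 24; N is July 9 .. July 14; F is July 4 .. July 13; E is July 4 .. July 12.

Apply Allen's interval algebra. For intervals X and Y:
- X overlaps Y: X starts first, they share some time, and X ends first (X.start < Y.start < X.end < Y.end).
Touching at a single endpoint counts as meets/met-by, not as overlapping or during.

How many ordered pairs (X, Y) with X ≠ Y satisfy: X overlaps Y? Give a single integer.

29

Checking all 182 ordered pairs for relation 'overlaps'; matching pairs in alphabetical order:
(C, F): C overlaps F ✓
(C, H): C overlaps H ✓
(C, N): C overlaps N ✓
(C, S): C overlaps S ✓
(C, U): C overlaps U ✓
(E, H): E overlaps H ✓
(E, N): E overlaps N ✓
(E, S): E overlaps S ✓
(E, U): E overlaps U ✓
(F, H): F overlaps H ✓
(F, N): F overlaps N ✓
(F, S): F overlaps S ✓
(H, A): H overlaps A ✓
(J, N): J overlaps N ✓
(J, S): J overlaps S ✓
(J, U): J overlaps U ✓
(N, H): N overlaps H ✓
(R, E): R overlaps E ✓
(R, F): R overlaps F ✓
(R, J): R overlaps J ✓
(R, S): R overlaps S ✓
(R, U): R overlaps U ✓
(S, H): S overlaps H ✓
(U, H): U overlaps H ✓
... plus 5 further pairs not listed.
Count: 29.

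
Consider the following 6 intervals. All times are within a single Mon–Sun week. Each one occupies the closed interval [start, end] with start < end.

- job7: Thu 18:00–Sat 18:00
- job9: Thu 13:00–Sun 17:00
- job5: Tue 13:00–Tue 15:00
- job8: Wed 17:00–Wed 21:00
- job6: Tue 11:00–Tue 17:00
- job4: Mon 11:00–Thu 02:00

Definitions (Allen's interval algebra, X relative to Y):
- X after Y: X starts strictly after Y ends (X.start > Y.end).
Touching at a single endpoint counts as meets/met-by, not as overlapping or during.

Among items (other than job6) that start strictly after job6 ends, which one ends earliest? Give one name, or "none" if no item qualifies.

job8

Target job6 = [Tue 11:00, Tue 17:00].
job4 [Mon 11:00, Thu 02:00] → contains → excluded.
job5 [Tue 13:00, Tue 15:00] → during → excluded.
job7 [Thu 18:00, Sat 18:00] → after → candidate.
job8 [Wed 17:00, Wed 21:00] → after → candidate.
job9 [Thu 13:00, Sun 17:00] → after → candidate.
Among candidates, earliest end is Wed 21:00 → job8.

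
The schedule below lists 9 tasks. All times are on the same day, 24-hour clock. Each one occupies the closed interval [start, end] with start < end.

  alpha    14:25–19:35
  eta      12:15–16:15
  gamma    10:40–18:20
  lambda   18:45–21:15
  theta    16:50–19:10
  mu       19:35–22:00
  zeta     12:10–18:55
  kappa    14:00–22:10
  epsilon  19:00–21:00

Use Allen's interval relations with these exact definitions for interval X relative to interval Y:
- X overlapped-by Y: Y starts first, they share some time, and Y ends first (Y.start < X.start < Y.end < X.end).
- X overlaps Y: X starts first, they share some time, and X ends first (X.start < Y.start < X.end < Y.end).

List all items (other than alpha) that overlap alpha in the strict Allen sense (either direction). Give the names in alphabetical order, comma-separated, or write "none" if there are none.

epsilon, eta, gamma, lambda, zeta

Target alpha = [14:25, 19:35].
epsilon [19:00, 21:00] → overlapped-by → yes.
eta [12:15, 16:15] → overlaps → yes.
gamma [10:40, 18:20] → overlaps → yes.
kappa [14:00, 22:10] → contains → no.
lambda [18:45, 21:15] → overlapped-by → yes.
mu [19:35, 22:00] → met-by → no.
theta [16:50, 19:10] → during → no.
zeta [12:10, 18:55] → overlaps → yes.
Result: epsilon, eta, gamma, lambda, zeta.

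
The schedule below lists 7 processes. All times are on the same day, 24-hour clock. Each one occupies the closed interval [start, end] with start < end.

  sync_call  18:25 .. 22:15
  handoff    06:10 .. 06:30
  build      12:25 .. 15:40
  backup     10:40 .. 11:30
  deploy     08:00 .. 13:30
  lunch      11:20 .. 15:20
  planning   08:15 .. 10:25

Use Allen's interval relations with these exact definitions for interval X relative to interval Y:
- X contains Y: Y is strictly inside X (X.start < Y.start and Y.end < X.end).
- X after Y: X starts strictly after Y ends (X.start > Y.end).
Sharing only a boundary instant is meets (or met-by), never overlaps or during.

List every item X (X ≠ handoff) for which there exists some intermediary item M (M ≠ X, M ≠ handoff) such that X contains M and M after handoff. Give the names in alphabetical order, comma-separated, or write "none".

Target handoff = [06:10, 06:30].
Intermediaries M with M after handoff: backup, build, deploy, lunch, planning, sync_call.
Via backup — items with X contains backup: deploy.
Via build — items with X contains build: none.
Via deploy — items with X contains deploy: none.
Via lunch — items with X contains lunch: none.
Via planning — items with X contains planning: deploy.
Via sync_call — items with X contains sync_call: none.
Union: deploy.

deploy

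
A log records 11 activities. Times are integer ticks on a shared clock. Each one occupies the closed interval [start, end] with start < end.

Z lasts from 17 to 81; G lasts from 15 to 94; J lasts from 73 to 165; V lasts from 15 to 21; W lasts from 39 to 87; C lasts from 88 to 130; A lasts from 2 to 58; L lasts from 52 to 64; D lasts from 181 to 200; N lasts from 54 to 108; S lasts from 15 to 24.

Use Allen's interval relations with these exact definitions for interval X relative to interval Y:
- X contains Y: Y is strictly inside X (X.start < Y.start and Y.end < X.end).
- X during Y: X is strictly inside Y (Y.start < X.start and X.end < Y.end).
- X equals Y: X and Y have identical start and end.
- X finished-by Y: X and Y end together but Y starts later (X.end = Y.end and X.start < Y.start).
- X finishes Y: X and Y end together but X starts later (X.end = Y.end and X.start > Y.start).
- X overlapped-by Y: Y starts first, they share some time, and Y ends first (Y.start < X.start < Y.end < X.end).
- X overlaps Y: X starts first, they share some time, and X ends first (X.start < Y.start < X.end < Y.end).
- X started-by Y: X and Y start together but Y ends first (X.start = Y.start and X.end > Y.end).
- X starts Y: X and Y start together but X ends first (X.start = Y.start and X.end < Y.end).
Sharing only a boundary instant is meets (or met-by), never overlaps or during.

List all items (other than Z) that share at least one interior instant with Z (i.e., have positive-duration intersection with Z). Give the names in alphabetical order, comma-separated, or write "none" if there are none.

A, G, J, L, N, S, V, W

Target Z = [17, 81].
A [2, 58] → overlaps → yes.
C [88, 130] → after → no.
D [181, 200] → after → no.
G [15, 94] → contains → yes.
J [73, 165] → overlapped-by → yes.
L [52, 64] → during → yes.
N [54, 108] → overlapped-by → yes.
S [15, 24] → overlaps → yes.
V [15, 21] → overlaps → yes.
W [39, 87] → overlapped-by → yes.
Result: A, G, J, L, N, S, V, W.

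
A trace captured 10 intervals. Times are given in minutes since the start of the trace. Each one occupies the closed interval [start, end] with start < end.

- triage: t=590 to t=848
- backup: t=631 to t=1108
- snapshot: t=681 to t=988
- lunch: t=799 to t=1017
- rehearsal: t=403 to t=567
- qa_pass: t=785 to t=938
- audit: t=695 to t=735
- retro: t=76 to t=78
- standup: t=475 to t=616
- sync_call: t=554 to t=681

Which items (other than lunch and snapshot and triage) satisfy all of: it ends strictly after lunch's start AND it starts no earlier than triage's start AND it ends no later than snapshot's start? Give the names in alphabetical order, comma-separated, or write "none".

Conditions: its end is strictly after lunch's start (X.end > t=799) AND its start is no earlier than triage's start (X.start >= t=590) AND its end is no later than snapshot's start (X.end <= t=681).
audit: end t=735 > t=799? ✗; start t=695 >= t=590? ✓; end t=735 <= t=681? ✗ → no.
backup: end t=1108 > t=799? ✓; start t=631 >= t=590? ✓; end t=1108 <= t=681? ✗ → no.
qa_pass: end t=938 > t=799? ✓; start t=785 >= t=590? ✓; end t=938 <= t=681? ✗ → no.
rehearsal: end t=567 > t=799? ✗; start t=403 >= t=590? ✗; end t=567 <= t=681? ✓ → no.
retro: end t=78 > t=799? ✗; start t=76 >= t=590? ✗; end t=78 <= t=681? ✓ → no.
standup: end t=616 > t=799? ✗; start t=475 >= t=590? ✗; end t=616 <= t=681? ✓ → no.
sync_call: end t=681 > t=799? ✗; start t=554 >= t=590? ✗; end t=681 <= t=681? ✓ → no.
Result: none.

none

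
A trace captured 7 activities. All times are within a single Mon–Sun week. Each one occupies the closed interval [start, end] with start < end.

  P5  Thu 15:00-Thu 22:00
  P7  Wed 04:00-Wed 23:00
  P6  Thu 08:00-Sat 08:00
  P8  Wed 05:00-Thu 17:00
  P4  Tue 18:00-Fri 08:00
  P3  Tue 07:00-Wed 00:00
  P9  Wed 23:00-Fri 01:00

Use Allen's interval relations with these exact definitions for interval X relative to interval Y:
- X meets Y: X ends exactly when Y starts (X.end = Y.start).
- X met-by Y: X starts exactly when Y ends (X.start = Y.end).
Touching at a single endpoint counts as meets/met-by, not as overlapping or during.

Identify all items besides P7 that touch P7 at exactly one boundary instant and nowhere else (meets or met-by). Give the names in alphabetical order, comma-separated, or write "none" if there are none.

Target P7 = [Wed 04:00, Wed 23:00].
P3 [Tue 07:00, Wed 00:00] → before → no.
P4 [Tue 18:00, Fri 08:00] → contains → no.
P5 [Thu 15:00, Thu 22:00] → after → no.
P6 [Thu 08:00, Sat 08:00] → after → no.
P8 [Wed 05:00, Thu 17:00] → overlapped-by → no.
P9 [Wed 23:00, Fri 01:00] → met-by → yes.
Result: P9.

P9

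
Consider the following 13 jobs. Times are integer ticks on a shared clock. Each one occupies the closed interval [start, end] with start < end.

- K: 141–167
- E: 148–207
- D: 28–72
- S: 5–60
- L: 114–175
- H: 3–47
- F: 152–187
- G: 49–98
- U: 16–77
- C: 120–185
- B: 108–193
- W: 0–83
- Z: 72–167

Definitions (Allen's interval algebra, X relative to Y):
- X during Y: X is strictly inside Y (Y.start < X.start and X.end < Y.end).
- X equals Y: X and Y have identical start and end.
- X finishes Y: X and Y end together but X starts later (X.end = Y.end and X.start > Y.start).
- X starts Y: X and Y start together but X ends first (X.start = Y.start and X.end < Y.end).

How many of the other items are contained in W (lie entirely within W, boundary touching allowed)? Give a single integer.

4

Target W = [0, 83].
B [108, 193] → after → no.
C [120, 185] → after → no.
D [28, 72] → during → counts.
E [148, 207] → after → no.
F [152, 187] → after → no.
G [49, 98] → overlapped-by → no.
H [3, 47] → during → counts.
K [141, 167] → after → no.
L [114, 175] → after → no.
S [5, 60] → during → counts.
U [16, 77] → during → counts.
Z [72, 167] → overlapped-by → no.
Total: 4.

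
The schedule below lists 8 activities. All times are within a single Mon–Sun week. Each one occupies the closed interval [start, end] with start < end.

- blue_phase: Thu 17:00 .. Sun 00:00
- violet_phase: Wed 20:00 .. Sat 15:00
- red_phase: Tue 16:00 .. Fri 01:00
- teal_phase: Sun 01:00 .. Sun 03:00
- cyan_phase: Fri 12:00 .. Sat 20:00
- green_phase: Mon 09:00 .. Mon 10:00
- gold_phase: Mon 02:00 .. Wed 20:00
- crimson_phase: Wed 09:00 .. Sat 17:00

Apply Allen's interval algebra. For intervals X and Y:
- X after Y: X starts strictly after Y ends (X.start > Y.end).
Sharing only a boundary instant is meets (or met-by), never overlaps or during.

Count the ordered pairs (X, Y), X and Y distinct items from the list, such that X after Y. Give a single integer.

15

Checking all 56 ordered pairs for relation 'after'; matching pairs in alphabetical order:
(blue_phase, gold_phase): blue_phase after gold_phase ✓
(blue_phase, green_phase): blue_phase after green_phase ✓
(crimson_phase, green_phase): crimson_phase after green_phase ✓
(cyan_phase, gold_phase): cyan_phase after gold_phase ✓
(cyan_phase, green_phase): cyan_phase after green_phase ✓
(cyan_phase, red_phase): cyan_phase after red_phase ✓
(red_phase, green_phase): red_phase after green_phase ✓
(teal_phase, blue_phase): teal_phase after blue_phase ✓
(teal_phase, crimson_phase): teal_phase after crimson_phase ✓
(teal_phase, cyan_phase): teal_phase after cyan_phase ✓
(teal_phase, gold_phase): teal_phase after gold_phase ✓
(teal_phase, green_phase): teal_phase after green_phase ✓
(teal_phase, red_phase): teal_phase after red_phase ✓
(teal_phase, violet_phase): teal_phase after violet_phase ✓
(violet_phase, green_phase): violet_phase after green_phase ✓
Count: 15.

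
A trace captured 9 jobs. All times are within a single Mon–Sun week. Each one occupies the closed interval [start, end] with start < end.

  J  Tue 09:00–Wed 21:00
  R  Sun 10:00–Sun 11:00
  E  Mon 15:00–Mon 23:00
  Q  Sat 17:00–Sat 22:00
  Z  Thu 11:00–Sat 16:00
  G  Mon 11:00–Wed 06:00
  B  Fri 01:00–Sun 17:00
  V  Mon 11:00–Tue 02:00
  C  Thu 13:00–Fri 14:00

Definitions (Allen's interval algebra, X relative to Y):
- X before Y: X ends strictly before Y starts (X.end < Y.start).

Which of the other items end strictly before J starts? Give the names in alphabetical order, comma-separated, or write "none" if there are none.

Target J = [Tue 09:00, Wed 21:00].
B [Fri 01:00, Sun 17:00] → after → no.
C [Thu 13:00, Fri 14:00] → after → no.
E [Mon 15:00, Mon 23:00] → before → yes.
G [Mon 11:00, Wed 06:00] → overlaps → no.
Q [Sat 17:00, Sat 22:00] → after → no.
R [Sun 10:00, Sun 11:00] → after → no.
V [Mon 11:00, Tue 02:00] → before → yes.
Z [Thu 11:00, Sat 16:00] → after → no.
Result: E, V.

E, V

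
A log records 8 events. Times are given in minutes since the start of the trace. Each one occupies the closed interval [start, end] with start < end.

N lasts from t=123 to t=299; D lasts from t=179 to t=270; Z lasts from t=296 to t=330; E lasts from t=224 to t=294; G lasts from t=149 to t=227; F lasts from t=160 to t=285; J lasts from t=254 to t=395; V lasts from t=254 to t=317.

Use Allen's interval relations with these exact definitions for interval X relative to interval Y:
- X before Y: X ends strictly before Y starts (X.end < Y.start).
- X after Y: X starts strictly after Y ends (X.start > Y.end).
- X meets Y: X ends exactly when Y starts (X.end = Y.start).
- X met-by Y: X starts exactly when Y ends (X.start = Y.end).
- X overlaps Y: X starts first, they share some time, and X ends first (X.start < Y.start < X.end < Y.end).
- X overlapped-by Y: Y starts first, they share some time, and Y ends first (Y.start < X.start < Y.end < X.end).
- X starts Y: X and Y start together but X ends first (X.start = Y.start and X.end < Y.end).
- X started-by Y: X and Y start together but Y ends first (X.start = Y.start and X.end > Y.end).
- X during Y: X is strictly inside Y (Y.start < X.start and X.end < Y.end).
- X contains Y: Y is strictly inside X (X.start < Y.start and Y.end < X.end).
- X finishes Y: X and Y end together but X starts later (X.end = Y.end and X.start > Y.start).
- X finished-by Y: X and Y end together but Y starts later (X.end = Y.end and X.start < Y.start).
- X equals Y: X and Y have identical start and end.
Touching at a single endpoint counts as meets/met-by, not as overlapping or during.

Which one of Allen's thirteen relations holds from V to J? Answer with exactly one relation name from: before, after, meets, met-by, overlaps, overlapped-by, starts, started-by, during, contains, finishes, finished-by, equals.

V = [t=254, t=317]; J = [t=254, t=395].
Compare endpoints: V.start = J.start, V.start < J.end, V.end > J.start, V.end < J.end.
That pattern is 'starts'.

starts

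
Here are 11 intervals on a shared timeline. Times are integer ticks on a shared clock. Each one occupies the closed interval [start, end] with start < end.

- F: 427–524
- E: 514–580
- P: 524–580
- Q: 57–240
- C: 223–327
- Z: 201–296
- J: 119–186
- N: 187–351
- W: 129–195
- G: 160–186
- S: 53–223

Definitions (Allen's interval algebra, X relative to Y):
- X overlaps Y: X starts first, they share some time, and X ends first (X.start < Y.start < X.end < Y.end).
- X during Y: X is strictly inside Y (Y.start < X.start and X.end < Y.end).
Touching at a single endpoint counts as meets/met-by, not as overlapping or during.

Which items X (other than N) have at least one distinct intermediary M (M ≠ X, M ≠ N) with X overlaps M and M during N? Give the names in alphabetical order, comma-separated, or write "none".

Q, S, Z

Target N = [187, 351].
Intermediaries M with M during N: C, Z.
Via C — items with X overlaps C: Q, Z.
Via Z — items with X overlaps Z: Q, S.
Union: Q, S, Z.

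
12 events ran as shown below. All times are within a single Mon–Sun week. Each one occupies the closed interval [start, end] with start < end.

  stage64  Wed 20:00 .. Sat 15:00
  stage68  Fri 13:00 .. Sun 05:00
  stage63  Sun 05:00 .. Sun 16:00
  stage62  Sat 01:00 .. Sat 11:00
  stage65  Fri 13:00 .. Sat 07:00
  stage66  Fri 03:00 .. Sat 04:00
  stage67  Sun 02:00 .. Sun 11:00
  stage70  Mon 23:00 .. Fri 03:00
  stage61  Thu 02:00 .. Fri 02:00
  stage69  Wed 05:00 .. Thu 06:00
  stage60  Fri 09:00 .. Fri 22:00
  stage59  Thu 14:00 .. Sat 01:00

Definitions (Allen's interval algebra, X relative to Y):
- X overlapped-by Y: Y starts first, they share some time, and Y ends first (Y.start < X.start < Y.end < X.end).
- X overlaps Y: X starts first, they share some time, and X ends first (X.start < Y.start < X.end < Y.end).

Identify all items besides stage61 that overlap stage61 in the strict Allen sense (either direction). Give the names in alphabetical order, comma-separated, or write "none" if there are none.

stage59, stage69

Target stage61 = [Thu 02:00, Fri 02:00].
stage59 [Thu 14:00, Sat 01:00] → overlapped-by → yes.
stage60 [Fri 09:00, Fri 22:00] → after → no.
stage62 [Sat 01:00, Sat 11:00] → after → no.
stage63 [Sun 05:00, Sun 16:00] → after → no.
stage64 [Wed 20:00, Sat 15:00] → contains → no.
stage65 [Fri 13:00, Sat 07:00] → after → no.
stage66 [Fri 03:00, Sat 04:00] → after → no.
stage67 [Sun 02:00, Sun 11:00] → after → no.
stage68 [Fri 13:00, Sun 05:00] → after → no.
stage69 [Wed 05:00, Thu 06:00] → overlaps → yes.
stage70 [Mon 23:00, Fri 03:00] → contains → no.
Result: stage59, stage69.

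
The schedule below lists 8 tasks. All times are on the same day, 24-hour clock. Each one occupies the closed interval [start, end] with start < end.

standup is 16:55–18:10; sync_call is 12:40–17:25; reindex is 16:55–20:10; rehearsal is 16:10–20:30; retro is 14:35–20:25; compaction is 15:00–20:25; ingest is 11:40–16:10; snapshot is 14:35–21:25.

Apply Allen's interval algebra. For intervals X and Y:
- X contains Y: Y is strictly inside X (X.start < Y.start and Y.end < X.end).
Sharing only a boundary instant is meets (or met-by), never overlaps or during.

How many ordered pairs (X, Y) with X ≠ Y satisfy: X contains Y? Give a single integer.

Checking all 56 ordered pairs for relation 'contains'; matching pairs in alphabetical order:
(compaction, reindex): compaction contains reindex ✓
(compaction, standup): compaction contains standup ✓
(rehearsal, reindex): rehearsal contains reindex ✓
(rehearsal, standup): rehearsal contains standup ✓
(retro, reindex): retro contains reindex ✓
(retro, standup): retro contains standup ✓
(snapshot, compaction): snapshot contains compaction ✓
(snapshot, rehearsal): snapshot contains rehearsal ✓
(snapshot, reindex): snapshot contains reindex ✓
(snapshot, standup): snapshot contains standup ✓
Count: 10.

10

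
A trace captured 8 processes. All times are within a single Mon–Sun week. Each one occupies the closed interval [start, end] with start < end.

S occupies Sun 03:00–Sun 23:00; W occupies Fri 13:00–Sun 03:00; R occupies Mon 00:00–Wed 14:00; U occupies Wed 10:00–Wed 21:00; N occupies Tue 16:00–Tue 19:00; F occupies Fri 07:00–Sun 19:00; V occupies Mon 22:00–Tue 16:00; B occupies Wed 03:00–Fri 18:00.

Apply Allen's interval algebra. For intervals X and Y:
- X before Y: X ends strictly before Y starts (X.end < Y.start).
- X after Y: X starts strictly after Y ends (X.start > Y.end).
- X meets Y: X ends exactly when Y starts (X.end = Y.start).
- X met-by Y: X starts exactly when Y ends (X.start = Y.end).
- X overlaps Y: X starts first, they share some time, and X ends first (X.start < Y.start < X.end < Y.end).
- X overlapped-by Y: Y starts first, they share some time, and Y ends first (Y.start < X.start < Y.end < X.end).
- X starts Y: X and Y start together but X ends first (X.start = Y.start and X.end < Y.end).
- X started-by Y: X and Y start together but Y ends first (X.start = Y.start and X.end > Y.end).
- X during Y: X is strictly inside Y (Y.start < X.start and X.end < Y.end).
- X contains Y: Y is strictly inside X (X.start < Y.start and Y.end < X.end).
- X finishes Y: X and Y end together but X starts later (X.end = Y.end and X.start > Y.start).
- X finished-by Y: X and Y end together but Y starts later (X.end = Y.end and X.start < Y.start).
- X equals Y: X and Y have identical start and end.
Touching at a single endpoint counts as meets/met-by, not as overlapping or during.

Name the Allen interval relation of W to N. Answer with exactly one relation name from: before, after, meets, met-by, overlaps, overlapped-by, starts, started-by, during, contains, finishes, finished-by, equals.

W = [Fri 13:00, Sun 03:00]; N = [Tue 16:00, Tue 19:00].
Compare endpoints: W.start > N.start, W.start > N.end, W.end > N.start, W.end > N.end.
That pattern is 'after'.

after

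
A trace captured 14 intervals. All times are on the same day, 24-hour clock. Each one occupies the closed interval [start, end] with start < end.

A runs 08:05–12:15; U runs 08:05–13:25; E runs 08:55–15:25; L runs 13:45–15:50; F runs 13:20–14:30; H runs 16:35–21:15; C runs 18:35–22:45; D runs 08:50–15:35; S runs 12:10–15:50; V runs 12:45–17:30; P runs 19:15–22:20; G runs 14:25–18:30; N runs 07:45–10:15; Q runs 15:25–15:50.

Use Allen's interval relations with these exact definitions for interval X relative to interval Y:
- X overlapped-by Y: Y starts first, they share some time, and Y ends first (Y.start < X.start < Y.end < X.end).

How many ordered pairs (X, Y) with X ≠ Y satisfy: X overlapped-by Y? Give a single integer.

Checking all 182 ordered pairs for relation 'overlapped-by'; matching pairs in alphabetical order:
(A, N): A overlapped-by N ✓
(C, H): C overlapped-by H ✓
(D, A): D overlapped-by A ✓
(D, N): D overlapped-by N ✓
(D, U): D overlapped-by U ✓
(E, A): E overlapped-by A ✓
(E, N): E overlapped-by N ✓
(E, U): E overlapped-by U ✓
(F, U): F overlapped-by U ✓
(G, D): G overlapped-by D ✓
(G, E): G overlapped-by E ✓
(G, F): G overlapped-by F ✓
(G, L): G overlapped-by L ✓
(G, S): G overlapped-by S ✓
(G, V): G overlapped-by V ✓
(H, G): H overlapped-by G ✓
(H, V): H overlapped-by V ✓
(L, D): L overlapped-by D ✓
(L, E): L overlapped-by E ✓
(L, F): L overlapped-by F ✓
(P, H): P overlapped-by H ✓
(Q, D): Q overlapped-by D ✓
(S, A): S overlapped-by A ✓
(S, D): S overlapped-by D ✓
... plus 7 further pairs not listed.
Count: 31.

31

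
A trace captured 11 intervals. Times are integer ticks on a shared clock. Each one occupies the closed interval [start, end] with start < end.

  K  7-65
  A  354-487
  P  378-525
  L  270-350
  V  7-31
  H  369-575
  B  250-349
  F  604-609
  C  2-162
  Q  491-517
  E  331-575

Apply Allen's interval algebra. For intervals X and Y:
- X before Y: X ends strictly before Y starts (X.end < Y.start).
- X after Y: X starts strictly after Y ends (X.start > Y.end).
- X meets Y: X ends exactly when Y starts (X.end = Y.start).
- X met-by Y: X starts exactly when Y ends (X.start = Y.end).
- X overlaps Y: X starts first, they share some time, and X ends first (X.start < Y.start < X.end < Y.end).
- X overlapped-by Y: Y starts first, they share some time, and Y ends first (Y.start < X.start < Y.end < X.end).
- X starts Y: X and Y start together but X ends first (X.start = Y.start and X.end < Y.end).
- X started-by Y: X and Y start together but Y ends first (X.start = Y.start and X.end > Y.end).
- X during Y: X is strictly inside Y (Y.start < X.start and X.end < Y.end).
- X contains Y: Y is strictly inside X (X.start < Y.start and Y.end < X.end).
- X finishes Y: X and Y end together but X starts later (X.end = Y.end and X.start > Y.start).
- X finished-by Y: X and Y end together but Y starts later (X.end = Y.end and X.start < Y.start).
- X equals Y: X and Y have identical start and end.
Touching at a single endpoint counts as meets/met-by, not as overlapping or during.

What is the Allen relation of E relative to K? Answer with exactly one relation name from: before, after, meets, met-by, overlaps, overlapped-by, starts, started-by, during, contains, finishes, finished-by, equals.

after

E = [331, 575]; K = [7, 65].
Compare endpoints: E.start > K.start, E.start > K.end, E.end > K.start, E.end > K.end.
That pattern is 'after'.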